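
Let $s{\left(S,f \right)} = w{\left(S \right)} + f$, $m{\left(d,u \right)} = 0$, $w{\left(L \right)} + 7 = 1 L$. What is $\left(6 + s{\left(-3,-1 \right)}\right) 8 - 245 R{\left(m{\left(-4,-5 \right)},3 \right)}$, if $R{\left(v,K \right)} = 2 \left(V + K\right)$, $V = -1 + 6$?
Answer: $-3960$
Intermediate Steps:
$w{\left(L \right)} = -7 + L$ ($w{\left(L \right)} = -7 + 1 L = -7 + L$)
$V = 5$
$R{\left(v,K \right)} = 10 + 2 K$ ($R{\left(v,K \right)} = 2 \left(5 + K\right) = 10 + 2 K$)
$s{\left(S,f \right)} = -7 + S + f$ ($s{\left(S,f \right)} = \left(-7 + S\right) + f = -7 + S + f$)
$\left(6 + s{\left(-3,-1 \right)}\right) 8 - 245 R{\left(m{\left(-4,-5 \right)},3 \right)} = \left(6 - 11\right) 8 - 245 \left(10 + 2 \cdot 3\right) = \left(6 - 11\right) 8 - 245 \left(10 + 6\right) = \left(-5\right) 8 - 3920 = -40 - 3920 = -3960$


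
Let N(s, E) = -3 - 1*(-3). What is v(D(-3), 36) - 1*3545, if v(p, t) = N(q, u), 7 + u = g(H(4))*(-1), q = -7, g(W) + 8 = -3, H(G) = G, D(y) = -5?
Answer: -3545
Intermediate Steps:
g(W) = -11 (g(W) = -8 - 3 = -11)
u = 4 (u = -7 - 11*(-1) = -7 + 11 = 4)
N(s, E) = 0 (N(s, E) = -3 + 3 = 0)
v(p, t) = 0
v(D(-3), 36) - 1*3545 = 0 - 1*3545 = 0 - 3545 = -3545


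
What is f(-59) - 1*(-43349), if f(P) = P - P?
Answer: 43349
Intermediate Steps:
f(P) = 0
f(-59) - 1*(-43349) = 0 - 1*(-43349) = 0 + 43349 = 43349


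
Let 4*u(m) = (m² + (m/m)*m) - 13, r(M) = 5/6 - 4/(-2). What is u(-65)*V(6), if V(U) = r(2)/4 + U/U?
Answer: 170027/96 ≈ 1771.1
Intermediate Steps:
r(M) = 17/6 (r(M) = 5*(⅙) - 4*(-½) = ⅚ + 2 = 17/6)
V(U) = 41/24 (V(U) = (17/6)/4 + U/U = (17/6)*(¼) + 1 = 17/24 + 1 = 41/24)
u(m) = -13/4 + m/4 + m²/4 (u(m) = ((m² + (m/m)*m) - 13)/4 = ((m² + 1*m) - 13)/4 = ((m² + m) - 13)/4 = ((m + m²) - 13)/4 = (-13 + m + m²)/4 = -13/4 + m/4 + m²/4)
u(-65)*V(6) = (-13/4 + (¼)*(-65) + (¼)*(-65)²)*(41/24) = (-13/4 - 65/4 + (¼)*4225)*(41/24) = (-13/4 - 65/4 + 4225/4)*(41/24) = (4147/4)*(41/24) = 170027/96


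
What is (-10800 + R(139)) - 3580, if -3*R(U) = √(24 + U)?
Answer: -14380 - √163/3 ≈ -14384.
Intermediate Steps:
R(U) = -√(24 + U)/3
(-10800 + R(139)) - 3580 = (-10800 - √(24 + 139)/3) - 3580 = (-10800 - √163/3) - 3580 = -14380 - √163/3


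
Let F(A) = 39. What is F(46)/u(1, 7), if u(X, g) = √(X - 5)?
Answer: -39*I/2 ≈ -19.5*I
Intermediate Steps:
u(X, g) = √(-5 + X)
F(46)/u(1, 7) = 39/√(-5 + 1) = 39/√(-4) = 39/(2*I) = -I/2*39 = -39*I/2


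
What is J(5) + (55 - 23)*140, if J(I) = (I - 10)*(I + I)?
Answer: 4430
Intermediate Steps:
J(I) = 2*I*(-10 + I) (J(I) = (-10 + I)*(2*I) = 2*I*(-10 + I))
J(5) + (55 - 23)*140 = 2*5*(-10 + 5) + (55 - 23)*140 = 2*5*(-5) + 32*140 = -50 + 4480 = 4430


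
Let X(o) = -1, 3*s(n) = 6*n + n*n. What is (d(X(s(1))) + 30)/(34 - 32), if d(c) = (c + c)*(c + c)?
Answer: 17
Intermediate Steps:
s(n) = 2*n + n**2/3 (s(n) = (6*n + n*n)/3 = (6*n + n**2)/3 = (n**2 + 6*n)/3 = 2*n + n**2/3)
d(c) = 4*c**2 (d(c) = (2*c)*(2*c) = 4*c**2)
(d(X(s(1))) + 30)/(34 - 32) = (4*(-1)**2 + 30)/(34 - 32) = (4*1 + 30)/2 = (4 + 30)*(1/2) = 34*(1/2) = 17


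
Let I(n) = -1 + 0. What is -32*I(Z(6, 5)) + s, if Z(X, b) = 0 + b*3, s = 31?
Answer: 63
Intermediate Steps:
Z(X, b) = 3*b (Z(X, b) = 0 + 3*b = 3*b)
I(n) = -1
-32*I(Z(6, 5)) + s = -32*(-1) + 31 = 32 + 31 = 63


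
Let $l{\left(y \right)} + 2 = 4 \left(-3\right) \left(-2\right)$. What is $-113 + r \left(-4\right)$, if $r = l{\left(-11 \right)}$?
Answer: $-201$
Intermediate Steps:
$l{\left(y \right)} = 22$ ($l{\left(y \right)} = -2 + 4 \left(-3\right) \left(-2\right) = -2 - -24 = -2 + 24 = 22$)
$r = 22$
$-113 + r \left(-4\right) = -113 + 22 \left(-4\right) = -113 - 88 = -201$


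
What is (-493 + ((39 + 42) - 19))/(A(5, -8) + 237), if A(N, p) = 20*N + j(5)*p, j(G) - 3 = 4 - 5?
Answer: -431/321 ≈ -1.3427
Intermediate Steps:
j(G) = 2 (j(G) = 3 + (4 - 5) = 3 - 1 = 2)
A(N, p) = 2*p + 20*N (A(N, p) = 20*N + 2*p = 2*p + 20*N)
(-493 + ((39 + 42) - 19))/(A(5, -8) + 237) = (-493 + ((39 + 42) - 19))/((2*(-8) + 20*5) + 237) = (-493 + (81 - 19))/((-16 + 100) + 237) = (-493 + 62)/(84 + 237) = -431/321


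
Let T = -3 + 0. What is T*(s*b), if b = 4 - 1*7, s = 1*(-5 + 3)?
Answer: -18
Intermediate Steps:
s = -2 (s = 1*(-2) = -2)
b = -3 (b = 4 - 7 = -3)
T = -3
T*(s*b) = -(-6)*(-3) = -3*6 = -18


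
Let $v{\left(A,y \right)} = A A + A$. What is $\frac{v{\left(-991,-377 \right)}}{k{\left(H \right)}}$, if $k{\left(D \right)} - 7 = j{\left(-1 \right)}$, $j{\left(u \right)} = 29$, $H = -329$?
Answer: $\frac{54505}{2} \approx 27253.0$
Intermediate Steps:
$k{\left(D \right)} = 36$ ($k{\left(D \right)} = 7 + 29 = 36$)
$v{\left(A,y \right)} = A + A^{2}$ ($v{\left(A,y \right)} = A^{2} + A = A + A^{2}$)
$\frac{v{\left(-991,-377 \right)}}{k{\left(H \right)}} = \frac{\left(-991\right) \left(1 - 991\right)}{36} = \left(-991\right) \left(-990\right) \frac{1}{36} = 981090 \cdot \frac{1}{36} = \frac{54505}{2}$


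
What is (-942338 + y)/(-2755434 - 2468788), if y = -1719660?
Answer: 1330999/2612111 ≈ 0.50955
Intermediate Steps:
(-942338 + y)/(-2755434 - 2468788) = (-942338 - 1719660)/(-2755434 - 2468788) = -2661998/(-5224222) = -2661998*(-1/5224222) = 1330999/2612111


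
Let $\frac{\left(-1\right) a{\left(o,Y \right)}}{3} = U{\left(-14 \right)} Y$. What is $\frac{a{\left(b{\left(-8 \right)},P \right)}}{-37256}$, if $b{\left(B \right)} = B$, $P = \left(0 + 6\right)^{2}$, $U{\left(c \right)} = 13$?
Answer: $\frac{351}{9314} \approx 0.037685$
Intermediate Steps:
$P = 36$ ($P = 6^{2} = 36$)
$a{\left(o,Y \right)} = - 39 Y$ ($a{\left(o,Y \right)} = - 3 \cdot 13 Y = - 39 Y$)
$\frac{a{\left(b{\left(-8 \right)},P \right)}}{-37256} = \frac{\left(-39\right) 36}{-37256} = \left(-1404\right) \left(- \frac{1}{37256}\right) = \frac{351}{9314}$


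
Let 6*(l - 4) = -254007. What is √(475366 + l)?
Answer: √1732142/2 ≈ 658.05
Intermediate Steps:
l = -84661/2 (l = 4 + (⅙)*(-254007) = 4 - 84669/2 = -84661/2 ≈ -42331.)
√(475366 + l) = √(475366 - 84661/2) = √(866071/2) = √1732142/2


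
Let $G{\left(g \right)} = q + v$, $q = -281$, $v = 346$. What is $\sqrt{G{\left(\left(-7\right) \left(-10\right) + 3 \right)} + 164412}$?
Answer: $\sqrt{164477} \approx 405.56$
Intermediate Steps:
$G{\left(g \right)} = 65$ ($G{\left(g \right)} = -281 + 346 = 65$)
$\sqrt{G{\left(\left(-7\right) \left(-10\right) + 3 \right)} + 164412} = \sqrt{65 + 164412} = \sqrt{164477}$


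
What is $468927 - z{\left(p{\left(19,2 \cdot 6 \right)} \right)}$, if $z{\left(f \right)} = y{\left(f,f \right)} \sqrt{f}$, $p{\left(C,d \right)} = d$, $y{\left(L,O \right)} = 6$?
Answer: $468927 - 12 \sqrt{3} \approx 4.6891 \cdot 10^{5}$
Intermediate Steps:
$z{\left(f \right)} = 6 \sqrt{f}$
$468927 - z{\left(p{\left(19,2 \cdot 6 \right)} \right)} = 468927 - 6 \sqrt{2 \cdot 6} = 468927 - 6 \sqrt{12} = 468927 - 6 \cdot 2 \sqrt{3} = 468927 - 12 \sqrt{3}$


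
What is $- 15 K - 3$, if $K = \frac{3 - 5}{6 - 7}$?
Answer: $-33$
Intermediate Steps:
$K = 2$ ($K = - \frac{2}{-1} = \left(-2\right) \left(-1\right) = 2$)
$- 15 K - 3 = \left(-15\right) 2 - 3 = -30 - 3 = -33$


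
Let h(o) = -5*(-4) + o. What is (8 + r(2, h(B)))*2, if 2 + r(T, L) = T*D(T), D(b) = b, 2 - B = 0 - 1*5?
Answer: 20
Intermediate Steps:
B = 7 (B = 2 - (0 - 1*5) = 2 - (0 - 5) = 2 - 1*(-5) = 2 + 5 = 7)
h(o) = 20 + o
r(T, L) = -2 + T**2 (r(T, L) = -2 + T*T = -2 + T**2)
(8 + r(2, h(B)))*2 = (8 + (-2 + 2**2))*2 = (8 + (-2 + 4))*2 = (8 + 2)*2 = 10*2 = 20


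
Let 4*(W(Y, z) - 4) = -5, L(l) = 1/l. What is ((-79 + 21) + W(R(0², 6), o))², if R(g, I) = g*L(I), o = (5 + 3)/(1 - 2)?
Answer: 48841/16 ≈ 3052.6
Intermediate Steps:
o = -8 (o = 8/(-1) = 8*(-1) = -8)
R(g, I) = g/I
W(Y, z) = 11/4 (W(Y, z) = 4 + (¼)*(-5) = 4 - 5/4 = 11/4)
((-79 + 21) + W(R(0², 6), o))² = ((-79 + 21) + 11/4)² = (-58 + 11/4)² = (-221/4)² = 48841/16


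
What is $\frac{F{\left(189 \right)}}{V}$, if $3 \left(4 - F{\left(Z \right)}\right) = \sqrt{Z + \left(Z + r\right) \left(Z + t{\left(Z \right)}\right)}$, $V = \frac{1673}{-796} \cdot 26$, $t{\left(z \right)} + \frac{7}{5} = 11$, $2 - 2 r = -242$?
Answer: $- \frac{1592}{21749} + \frac{796 \sqrt{387210}}{326235} \approx 1.4451$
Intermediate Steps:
$r = 122$ ($r = 1 - -121 = 1 + 121 = 122$)
$t{\left(z \right)} = \frac{48}{5}$ ($t{\left(z \right)} = - \frac{7}{5} + 11 = \frac{48}{5}$)
$V = - \frac{21749}{398}$ ($V = 1673 \left(- \frac{1}{796}\right) 26 = \left(- \frac{1673}{796}\right) 26 = - \frac{21749}{398} \approx -54.646$)
$F{\left(Z \right)} = 4 - \frac{\sqrt{Z + \left(122 + Z\right) \left(\frac{48}{5} + Z\right)}}{3}$ ($F{\left(Z \right)} = 4 - \frac{\sqrt{Z + \left(Z + 122\right) \left(Z + \frac{48}{5}\right)}}{3} = 4 - \frac{\sqrt{Z + \left(122 + Z\right) \left(\frac{48}{5} + Z\right)}}{3}$)
$\frac{F{\left(189 \right)}}{V} = \frac{4 - \frac{\sqrt{29280 + 25 \cdot 189^{2} + 3315 \cdot 189}}{15}}{- \frac{21749}{398}} = \left(4 - \frac{\sqrt{29280 + 25 \cdot 35721 + 626535}}{15}\right) \left(- \frac{398}{21749}\right) = \left(4 - \frac{\sqrt{29280 + 893025 + 626535}}{15}\right) \left(- \frac{398}{21749}\right) = \left(4 - \frac{\sqrt{1548840}}{15}\right) \left(- \frac{398}{21749}\right) = \left(4 - \frac{2 \sqrt{387210}}{15}\right) \left(- \frac{398}{21749}\right) = - \frac{1592}{21749} + \frac{796 \sqrt{387210}}{326235}$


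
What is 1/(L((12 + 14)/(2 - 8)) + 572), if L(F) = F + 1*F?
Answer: 3/1690 ≈ 0.0017751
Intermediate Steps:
L(F) = 2*F (L(F) = F + F = 2*F)
1/(L((12 + 14)/(2 - 8)) + 572) = 1/(2*((12 + 14)/(2 - 8)) + 572) = 1/(2*(26/(-6)) + 572) = 1/(2*(26*(-⅙)) + 572) = 1/(2*(-13/3) + 572) = 1/(-26/3 + 572) = 1/(1690/3) = 3/1690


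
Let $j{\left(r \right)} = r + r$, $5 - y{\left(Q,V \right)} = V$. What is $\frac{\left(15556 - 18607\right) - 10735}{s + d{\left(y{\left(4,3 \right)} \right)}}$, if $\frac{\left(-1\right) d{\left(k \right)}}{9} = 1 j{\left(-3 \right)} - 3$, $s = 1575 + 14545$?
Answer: $- \frac{13786}{16201} \approx -0.85093$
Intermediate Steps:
$y{\left(Q,V \right)} = 5 - V$
$s = 16120$
$j{\left(r \right)} = 2 r$
$d{\left(k \right)} = 81$ ($d{\left(k \right)} = - 9 \left(1 \cdot 2 \left(-3\right) - 3\right) = - 9 \left(1 \left(-6\right) - 3\right) = - 9 \left(-6 - 3\right) = \left(-9\right) \left(-9\right) = 81$)
$\frac{\left(15556 - 18607\right) - 10735}{s + d{\left(y{\left(4,3 \right)} \right)}} = \frac{\left(15556 - 18607\right) - 10735}{16120 + 81} = \frac{-3051 - 10735}{16201} = \left(-13786\right) \frac{1}{16201} = - \frac{13786}{16201}$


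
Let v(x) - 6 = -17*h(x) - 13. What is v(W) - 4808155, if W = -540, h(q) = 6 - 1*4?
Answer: -4808196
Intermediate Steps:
h(q) = 2 (h(q) = 6 - 4 = 2)
v(x) = -41 (v(x) = 6 + (-17*2 - 13) = 6 + (-34 - 13) = 6 - 47 = -41)
v(W) - 4808155 = -41 - 4808155 = -4808196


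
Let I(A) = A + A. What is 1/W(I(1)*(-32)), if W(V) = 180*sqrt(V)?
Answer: -I/1440 ≈ -0.00069444*I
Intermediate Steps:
I(A) = 2*A
1/W(I(1)*(-32)) = 1/(180*sqrt((2*1)*(-32))) = 1/(180*sqrt(2*(-32))) = 1/(180*sqrt(-64)) = 1/(180*(8*I)) = 1/(1440*I) = -I/1440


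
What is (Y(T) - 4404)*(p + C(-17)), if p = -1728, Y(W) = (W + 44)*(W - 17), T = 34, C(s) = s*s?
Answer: 4429242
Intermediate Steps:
C(s) = s**2
Y(W) = (-17 + W)*(44 + W) (Y(W) = (44 + W)*(-17 + W) = (-17 + W)*(44 + W))
(Y(T) - 4404)*(p + C(-17)) = ((-748 + 34**2 + 27*34) - 4404)*(-1728 + (-17)**2) = ((-748 + 1156 + 918) - 4404)*(-1728 + 289) = (1326 - 4404)*(-1439) = -3078*(-1439) = 4429242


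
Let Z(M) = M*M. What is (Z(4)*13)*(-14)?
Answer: -2912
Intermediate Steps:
Z(M) = M**2
(Z(4)*13)*(-14) = (4**2*13)*(-14) = (16*13)*(-14) = 208*(-14) = -2912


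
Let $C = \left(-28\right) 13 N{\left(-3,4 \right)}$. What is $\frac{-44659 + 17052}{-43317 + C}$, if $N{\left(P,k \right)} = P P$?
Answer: $\frac{27607}{46593} \approx 0.59251$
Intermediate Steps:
$N{\left(P,k \right)} = P^{2}$
$C = -3276$ ($C = \left(-28\right) 13 \left(-3\right)^{2} = \left(-364\right) 9 = -3276$)
$\frac{-44659 + 17052}{-43317 + C} = \frac{-44659 + 17052}{-43317 - 3276} = - \frac{27607}{-46593} = \left(-27607\right) \left(- \frac{1}{46593}\right) = \frac{27607}{46593}$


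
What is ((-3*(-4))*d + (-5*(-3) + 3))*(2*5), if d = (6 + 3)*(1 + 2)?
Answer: 3420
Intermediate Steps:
d = 27 (d = 9*3 = 27)
((-3*(-4))*d + (-5*(-3) + 3))*(2*5) = (-3*(-4)*27 + (-5*(-3) + 3))*(2*5) = (12*27 + (15 + 3))*10 = (324 + 18)*10 = 342*10 = 3420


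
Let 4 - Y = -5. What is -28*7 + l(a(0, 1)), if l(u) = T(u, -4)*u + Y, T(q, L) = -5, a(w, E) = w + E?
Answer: -192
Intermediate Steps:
a(w, E) = E + w
Y = 9 (Y = 4 - 1*(-5) = 4 + 5 = 9)
l(u) = 9 - 5*u (l(u) = -5*u + 9 = 9 - 5*u)
-28*7 + l(a(0, 1)) = -28*7 + (9 - 5*(1 + 0)) = -196 + (9 - 5*1) = -196 + (9 - 5) = -196 + 4 = -192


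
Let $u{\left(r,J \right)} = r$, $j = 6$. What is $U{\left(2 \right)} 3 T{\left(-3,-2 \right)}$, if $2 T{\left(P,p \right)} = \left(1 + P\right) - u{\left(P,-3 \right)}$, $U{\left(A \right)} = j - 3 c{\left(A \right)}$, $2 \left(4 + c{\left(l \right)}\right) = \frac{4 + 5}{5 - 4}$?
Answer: $\frac{27}{4} \approx 6.75$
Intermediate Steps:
$c{\left(l \right)} = \frac{1}{2}$ ($c{\left(l \right)} = -4 + \frac{\left(4 + 5\right) \frac{1}{5 - 4}}{2} = -4 + \frac{9 \cdot 1^{-1}}{2} = -4 + \frac{9 \cdot 1}{2} = -4 + \frac{1}{2} \cdot 9 = -4 + \frac{9}{2} = \frac{1}{2}$)
$U{\left(A \right)} = \frac{9}{2}$ ($U{\left(A \right)} = 6 - \frac{3}{2} = \frac{9}{2}$)
$T{\left(P,p \right)} = \frac{1}{2}$ ($T{\left(P,p \right)} = \frac{\left(1 + P\right) - P}{2} = \frac{1}{2} \cdot 1 = \frac{1}{2}$)
$U{\left(2 \right)} 3 T{\left(-3,-2 \right)} = \frac{9}{2} \cdot 3 \cdot \frac{1}{2} = \frac{27}{2} \cdot \frac{1}{2} = \frac{27}{4}$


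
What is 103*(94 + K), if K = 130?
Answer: 23072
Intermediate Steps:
103*(94 + K) = 103*(94 + 130) = 103*224 = 23072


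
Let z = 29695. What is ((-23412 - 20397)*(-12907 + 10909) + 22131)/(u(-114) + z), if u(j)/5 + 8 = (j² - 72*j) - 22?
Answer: 4608027/7135 ≈ 645.83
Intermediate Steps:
u(j) = -150 - 360*j + 5*j² (u(j) = -40 + 5*((j² - 72*j) - 22) = -40 + 5*(-22 + j² - 72*j) = -40 + (-110 - 360*j + 5*j²) = -150 - 360*j + 5*j²)
((-23412 - 20397)*(-12907 + 10909) + 22131)/(u(-114) + z) = ((-23412 - 20397)*(-12907 + 10909) + 22131)/((-150 - 360*(-114) + 5*(-114)²) + 29695) = (-43809*(-1998) + 22131)/((-150 + 41040 + 5*12996) + 29695) = (87530382 + 22131)/((-150 + 41040 + 64980) + 29695) = 87552513/(105870 + 29695) = 87552513/135565 = 87552513*(1/135565) = 4608027/7135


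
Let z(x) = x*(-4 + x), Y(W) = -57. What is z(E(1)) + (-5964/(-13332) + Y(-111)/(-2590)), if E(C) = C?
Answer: -7281913/2877490 ≈ -2.5306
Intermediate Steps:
z(E(1)) + (-5964/(-13332) + Y(-111)/(-2590)) = 1*(-4 + 1) + (-5964/(-13332) - 57/(-2590)) = 1*(-3) + (-5964*(-1/13332) - 57*(-1/2590)) = -3 + (497/1111 + 57/2590) = -3 + 1350557/2877490 = -7281913/2877490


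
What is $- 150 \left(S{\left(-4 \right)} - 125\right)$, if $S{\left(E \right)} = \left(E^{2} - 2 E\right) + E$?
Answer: $15750$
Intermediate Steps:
$S{\left(E \right)} = E^{2} - E$
$- 150 \left(S{\left(-4 \right)} - 125\right) = - 150 \left(- 4 \left(-1 - 4\right) - 125\right) = - 150 \left(\left(-4\right) \left(-5\right) - 125\right) = - 150 \left(20 - 125\right) = \left(-150\right) \left(-105\right) = 15750$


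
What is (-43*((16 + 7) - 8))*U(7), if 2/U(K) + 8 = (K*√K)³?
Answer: -3440/13451181 - 1032430*√7/13451181 ≈ -0.20333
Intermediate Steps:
U(K) = 2/(-8 + K^(9/2)) (U(K) = 2/(-8 + (K*√K)³) = 2/(-8 + (K^(3/2))³) = 2/(-8 + K^(9/2)))
(-43*((16 + 7) - 8))*U(7) = (-43*((16 + 7) - 8))*(2/(-8 + 7^(9/2))) = (-43*(23 - 8))*(2/(-8 + 2401*√7)) = (-43*15)*(2/(-8 + 2401*√7)) = -1290/(-8 + 2401*√7)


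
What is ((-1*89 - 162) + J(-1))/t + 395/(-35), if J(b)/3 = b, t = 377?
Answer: -31561/2639 ≈ -11.959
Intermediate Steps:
J(b) = 3*b
((-1*89 - 162) + J(-1))/t + 395/(-35) = ((-1*89 - 162) + 3*(-1))/377 + 395/(-35) = ((-89 - 162) - 3)*(1/377) + 395*(-1/35) = (-251 - 3)*(1/377) - 79/7 = -254*1/377 - 79/7 = -254/377 - 79/7 = -31561/2639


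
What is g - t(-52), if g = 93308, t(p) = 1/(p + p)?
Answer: 9704033/104 ≈ 93308.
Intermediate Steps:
t(p) = 1/(2*p)
g - t(-52) = 93308 - 1/(2*(-52)) = 93308 - (-1)/(2*52) = 93308 - 1*(-1/104) = 93308 + 1/104 = 9704033/104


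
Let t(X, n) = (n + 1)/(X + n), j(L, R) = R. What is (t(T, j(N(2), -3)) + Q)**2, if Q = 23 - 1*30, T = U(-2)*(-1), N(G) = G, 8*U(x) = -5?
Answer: 13689/361 ≈ 37.920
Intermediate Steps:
U(x) = -5/8 (U(x) = (1/8)*(-5) = -5/8)
T = 5/8 (T = -5/8*(-1) = 5/8 ≈ 0.62500)
Q = -7 (Q = 23 - 30 = -7)
t(X, n) = (1 + n)/(X + n)
(t(T, j(N(2), -3)) + Q)**2 = ((1 - 3)/(5/8 - 3) - 7)**2 = (-2/(-19/8) - 7)**2 = (-8/19*(-2) - 7)**2 = (16/19 - 7)**2 = (-117/19)**2 = 13689/361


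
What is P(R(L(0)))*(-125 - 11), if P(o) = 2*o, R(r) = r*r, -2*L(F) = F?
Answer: 0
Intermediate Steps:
L(F) = -F/2
R(r) = r²
P(R(L(0)))*(-125 - 11) = (2*(-½*0)²)*(-125 - 11) = (2*0²)*(-136) = (2*0)*(-136) = 0*(-136) = 0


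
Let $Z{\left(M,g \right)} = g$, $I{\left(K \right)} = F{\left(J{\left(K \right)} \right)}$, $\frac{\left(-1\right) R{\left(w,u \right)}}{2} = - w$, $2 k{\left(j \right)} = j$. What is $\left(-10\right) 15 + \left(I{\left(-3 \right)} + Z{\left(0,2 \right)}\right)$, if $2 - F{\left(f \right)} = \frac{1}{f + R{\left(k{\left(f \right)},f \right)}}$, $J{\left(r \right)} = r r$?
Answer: $- \frac{2629}{18} \approx -146.06$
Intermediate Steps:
$k{\left(j \right)} = \frac{j}{2}$
$R{\left(w,u \right)} = 2 w$ ($R{\left(w,u \right)} = - 2 \left(- w\right) = 2 w$)
$J{\left(r \right)} = r^{2}$
$F{\left(f \right)} = 2 - \frac{1}{2 f}$ ($F{\left(f \right)} = 2 - \frac{1}{f + 2 \frac{f}{2}} = 2 - \frac{1}{f + f} = 2 - \frac{1}{2 f}$)
$I{\left(K \right)} = 2 - \frac{1}{2 K^{2}}$
$\left(-10\right) 15 + \left(I{\left(-3 \right)} + Z{\left(0,2 \right)}\right) = \left(-10\right) 15 + \left(\left(2 - \frac{1}{2 \cdot 9}\right) + 2\right) = -150 + \left(\left(2 - \frac{1}{18}\right) + 2\right) = -150 + \left(\frac{35}{18} + 2\right) = -150 + \frac{71}{18} = - \frac{2629}{18}$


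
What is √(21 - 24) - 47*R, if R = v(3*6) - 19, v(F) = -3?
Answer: 1034 + I*√3 ≈ 1034.0 + 1.732*I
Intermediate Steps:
R = -22 (R = -3 - 19 = -22)
√(21 - 24) - 47*R = √(21 - 24) - 47*(-22) = √(-3) + 1034 = I*√3 + 1034 = 1034 + I*√3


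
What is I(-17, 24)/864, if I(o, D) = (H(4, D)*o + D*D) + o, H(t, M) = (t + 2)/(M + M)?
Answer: 165/256 ≈ 0.64453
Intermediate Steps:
H(t, M) = (2 + t)/(2*M) (H(t, M) = (2 + t)/((2*M)) = (2 + t)*(1/(2*M)) = (2 + t)/(2*M))
I(o, D) = o + D² + 3*o/D (I(o, D) = (((2 + 4)/(2*D))*o + D*D) + o = (((½)*6/D)*o + D²) + o = ((3/D)*o + D²) + o = (3*o/D + D²) + o = (D² + 3*o/D) + o = o + D² + 3*o/D)
I(-17, 24)/864 = (-17 + 24² + 3*(-17)/24)/864 = (-17 + 576 + 3*(-17)*(1/24))*(1/864) = (-17 + 576 - 17/8)*(1/864) = (4455/8)*(1/864) = 165/256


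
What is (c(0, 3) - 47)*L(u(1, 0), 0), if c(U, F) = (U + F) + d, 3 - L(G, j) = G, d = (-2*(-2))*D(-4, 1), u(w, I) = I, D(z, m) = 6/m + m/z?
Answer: -63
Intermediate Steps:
d = 23 (d = (-2*(-2))*(6/1 + 1/(-4)) = 4*(6*1 + 1*(-¼)) = 4*(6 - ¼) = 4*(23/4) = 23)
L(G, j) = 3 - G
c(U, F) = 23 + F + U (c(U, F) = (U + F) + 23 = (F + U) + 23 = 23 + F + U)
(c(0, 3) - 47)*L(u(1, 0), 0) = ((23 + 3 + 0) - 47)*(3 - 1*0) = (26 - 47)*(3 + 0) = -21*3 = -63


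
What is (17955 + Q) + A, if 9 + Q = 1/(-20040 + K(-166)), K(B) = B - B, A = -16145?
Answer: 36092039/20040 ≈ 1801.0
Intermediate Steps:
K(B) = 0
Q = -180361/20040 (Q = -9 + 1/(-20040 + 0) = -9 + 1/(-20040) = -9 - 1/20040 = -180361/20040 ≈ -9.0000)
(17955 + Q) + A = (17955 - 180361/20040) - 16145 = 359637839/20040 - 16145 = 36092039/20040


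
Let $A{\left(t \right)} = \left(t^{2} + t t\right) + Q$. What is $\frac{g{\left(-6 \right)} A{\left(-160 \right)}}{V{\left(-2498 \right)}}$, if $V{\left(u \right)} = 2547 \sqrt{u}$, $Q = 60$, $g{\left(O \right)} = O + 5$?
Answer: $\frac{25630 i \sqrt{2498}}{3181203} \approx 0.40267 i$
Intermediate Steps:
$g{\left(O \right)} = 5 + O$
$A{\left(t \right)} = 60 + 2 t^{2}$ ($A{\left(t \right)} = \left(t^{2} + t t\right) + 60 = \left(t^{2} + t^{2}\right) + 60 = 2 t^{2} + 60 = 60 + 2 t^{2}$)
$\frac{g{\left(-6 \right)} A{\left(-160 \right)}}{V{\left(-2498 \right)}} = \frac{\left(5 - 6\right) \left(60 + 2 \left(-160\right)^{2}\right)}{2547 \sqrt{-2498}} = \frac{\left(-1\right) \left(60 + 2 \cdot 25600\right)}{2547 i \sqrt{2498}} = \frac{\left(-1\right) \left(60 + 51200\right)}{2547 i \sqrt{2498}} = \left(-1\right) 51260 \left(- \frac{i \sqrt{2498}}{6362406}\right) = - 51260 \left(- \frac{i \sqrt{2498}}{6362406}\right) = \frac{25630 i \sqrt{2498}}{3181203}$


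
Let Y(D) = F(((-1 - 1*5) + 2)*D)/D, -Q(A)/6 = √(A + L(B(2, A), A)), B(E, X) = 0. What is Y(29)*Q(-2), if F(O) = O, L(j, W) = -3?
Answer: 24*I*√5 ≈ 53.666*I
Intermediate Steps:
Q(A) = -6*√(-3 + A) (Q(A) = -6*√(A - 3) = -6*√(-3 + A))
Y(D) = -4 (Y(D) = (((-1 - 1*5) + 2)*D)/D = (((-1 - 5) + 2)*D)/D = ((-6 + 2)*D)/D = (-4*D)/D = -4)
Y(29)*Q(-2) = -(-24)*√(-3 - 2) = -(-24)*√(-5) = -(-24)*I*√5 = 24*I*√5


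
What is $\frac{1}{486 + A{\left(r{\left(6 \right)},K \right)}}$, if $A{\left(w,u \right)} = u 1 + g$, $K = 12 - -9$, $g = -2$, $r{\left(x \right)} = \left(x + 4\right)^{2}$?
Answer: $\frac{1}{505} \approx 0.0019802$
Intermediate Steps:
$r{\left(x \right)} = \left(4 + x\right)^{2}$
$K = 21$ ($K = 12 + 9 = 21$)
$A{\left(w,u \right)} = -2 + u$ ($A{\left(w,u \right)} = u 1 - 2 = u - 2 = -2 + u$)
$\frac{1}{486 + A{\left(r{\left(6 \right)},K \right)}} = \frac{1}{486 + \left(-2 + 21\right)} = \frac{1}{486 + 19} = \frac{1}{505}$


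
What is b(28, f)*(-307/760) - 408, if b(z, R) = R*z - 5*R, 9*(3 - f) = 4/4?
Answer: -1487153/3420 ≈ -434.84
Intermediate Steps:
f = 26/9 (f = 3 - 4/(9*4) = 3 - ⅑*1 = 3 - ⅑ = 26/9 ≈ 2.8889)
b(z, R) = -5*R + R*z
b(28, f)*(-307/760) - 408 = (26*(-5 + 28)/9)*(-307/760) - 408 = ((26/9)*23)*(-307*1/760) - 408 = (598/9)*(-307/760) - 408 = -91793/3420 - 408 = -1487153/3420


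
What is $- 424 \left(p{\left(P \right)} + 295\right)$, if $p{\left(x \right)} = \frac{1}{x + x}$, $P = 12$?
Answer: $- \frac{375293}{3} \approx -1.251 \cdot 10^{5}$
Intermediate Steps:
$p{\left(x \right)} = \frac{1}{2 x}$
$- 424 \left(p{\left(P \right)} + 295\right) = - 424 \left(\frac{1}{2 \cdot 12} + 295\right) = - 424 \left(\frac{1}{2} \cdot \frac{1}{12} + 295\right) = - 424 \left(\frac{1}{24} + 295\right) = \left(-424\right) \frac{7081}{24} = - \frac{375293}{3}$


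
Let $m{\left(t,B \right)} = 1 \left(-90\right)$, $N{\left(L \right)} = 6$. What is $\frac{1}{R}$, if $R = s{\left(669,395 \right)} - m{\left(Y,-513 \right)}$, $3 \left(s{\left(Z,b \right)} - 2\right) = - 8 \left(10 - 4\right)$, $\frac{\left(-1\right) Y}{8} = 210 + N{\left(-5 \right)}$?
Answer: $\frac{1}{76} \approx 0.013158$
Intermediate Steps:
$Y = -1728$ ($Y = - 8 \left(210 + 6\right) = \left(-8\right) 216 = -1728$)
$m{\left(t,B \right)} = -90$
$s{\left(Z,b \right)} = -14$ ($s{\left(Z,b \right)} = 2 + \frac{\left(-8\right) \left(10 - 4\right)}{3} = 2 + \frac{\left(-8\right) 6}{3} = 2 + \frac{1}{3} \left(-48\right) = 2 - 16 = -14$)
$R = 76$ ($R = -14 - -90 = -14 + 90 = 76$)
$\frac{1}{R} = \frac{1}{76}$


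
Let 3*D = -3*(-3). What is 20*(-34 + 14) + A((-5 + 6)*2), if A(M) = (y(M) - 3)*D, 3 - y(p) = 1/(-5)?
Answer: -1997/5 ≈ -399.40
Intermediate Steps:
D = 3 (D = (-3*(-3))/3 = (1/3)*9 = 3)
y(p) = 16/5 (y(p) = 3 - 1/(-5) = 3 - 1*(-1/5) = 3 + 1/5 = 16/5)
A(M) = 3/5 (A(M) = (16/5 - 3)*3 = (1/5)*3 = 3/5)
20*(-34 + 14) + A((-5 + 6)*2) = 20*(-34 + 14) + 3/5 = 20*(-20) + 3/5 = -400 + 3/5 = -1997/5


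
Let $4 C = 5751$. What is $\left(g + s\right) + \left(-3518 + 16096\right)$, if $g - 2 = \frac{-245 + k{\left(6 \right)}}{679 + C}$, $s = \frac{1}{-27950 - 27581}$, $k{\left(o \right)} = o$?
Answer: $\frac{5914823594557}{470180977} \approx 12580.0$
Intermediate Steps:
$C = \frac{5751}{4}$ ($C = \frac{1}{4} \cdot 5751 = \frac{5751}{4} \approx 1437.8$)
$s = - \frac{1}{55531}$ ($s = \frac{1}{-55531} = - \frac{1}{55531} \approx -1.8008 \cdot 10^{-5}$)
$g = \frac{15978}{8467}$ ($g = 2 + \frac{-245 + 6}{679 + \frac{5751}{4}} = 2 - \frac{239}{\frac{8467}{4}} = 2 - \frac{956}{8467} = \frac{15978}{8467} \approx 1.8871$)
$\left(g + s\right) + \left(-3518 + 16096\right) = \left(\frac{15978}{8467} - \frac{1}{55531}\right) + \left(-3518 + 16096\right) = \frac{887265851}{470180977} + 12578 = \frac{5914823594557}{470180977}$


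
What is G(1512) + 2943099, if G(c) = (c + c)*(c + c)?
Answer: 12087675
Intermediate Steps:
G(c) = 4*c² (G(c) = (2*c)*(2*c) = 4*c²)
G(1512) + 2943099 = 4*1512² + 2943099 = 4*2286144 + 2943099 = 9144576 + 2943099 = 12087675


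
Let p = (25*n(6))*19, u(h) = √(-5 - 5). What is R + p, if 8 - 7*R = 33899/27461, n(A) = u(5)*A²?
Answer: 185789/192227 + 17100*I*√10 ≈ 0.96651 + 54075.0*I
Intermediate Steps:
u(h) = I*√10 (u(h) = √(-10) = I*√10)
n(A) = I*√10*A² (n(A) = (I*√10)*A² = I*√10*A²)
p = 17100*I*√10 (p = (25*(I*√10*6²))*19 = (25*(I*√10*36))*19 = (25*(36*I*√10))*19 = (900*I*√10)*19 = 17100*I*√10 ≈ 54075.0*I)
R = 185789/192227 (R = 8/7 - 33899/(7*27461) = 8/7 - ⅐*33899/27461 = 8/7 - 33899/192227 = 185789/192227 ≈ 0.96651)
R + p = 185789/192227 + 17100*I*√10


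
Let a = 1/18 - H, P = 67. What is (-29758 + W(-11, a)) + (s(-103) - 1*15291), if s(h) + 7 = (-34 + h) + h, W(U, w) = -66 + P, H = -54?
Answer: -45295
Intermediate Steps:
a = 973/18 (a = 1/18 - 1*(-54) = 1/18 + 54 = 973/18 ≈ 54.056)
W(U, w) = 1 (W(U, w) = -66 + 67 = 1)
s(h) = -41 + 2*h (s(h) = -7 + ((-34 + h) + h) = -7 + (-34 + 2*h) = -41 + 2*h)
(-29758 + W(-11, a)) + (s(-103) - 1*15291) = (-29758 + 1) + ((-41 + 2*(-103)) - 1*15291) = -29757 + ((-41 - 206) - 15291) = -29757 + (-247 - 15291) = -29757 - 15538 = -45295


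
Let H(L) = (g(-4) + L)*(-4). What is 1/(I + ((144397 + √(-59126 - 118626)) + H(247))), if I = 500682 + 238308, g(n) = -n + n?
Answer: 882399/778628172953 - 2*I*√44438/778628172953 ≈ 1.1333e-6 - 5.4147e-10*I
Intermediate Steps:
g(n) = 0
H(L) = -4*L (H(L) = (0 + L)*(-4) = L*(-4) = -4*L)
I = 738990
1/(I + ((144397 + √(-59126 - 118626)) + H(247))) = 1/(738990 + ((144397 + √(-59126 - 118626)) - 4*247)) = 1/(738990 + ((144397 + √(-177752)) - 988)) = 1/(738990 + ((144397 + 2*I*√44438) - 988)) = 1/(738990 + (143409 + 2*I*√44438)) = 1/(882399 + 2*I*√44438)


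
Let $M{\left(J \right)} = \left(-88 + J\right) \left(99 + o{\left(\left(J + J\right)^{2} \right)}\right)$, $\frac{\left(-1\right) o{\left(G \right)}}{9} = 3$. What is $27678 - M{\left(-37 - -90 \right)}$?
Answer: $30198$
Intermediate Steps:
$o{\left(G \right)} = -27$ ($o{\left(G \right)} = \left(-9\right) 3 = -27$)
$M{\left(J \right)} = -6336 + 72 J$ ($M{\left(J \right)} = \left(-88 + J\right) \left(99 - 27\right) = \left(-88 + J\right) 72 = -6336 + 72 J$)
$27678 - M{\left(-37 - -90 \right)} = 27678 - \left(-6336 + 72 \left(-37 - -90\right)\right) = 27678 - \left(-6336 + 72 \left(-37 + 90\right)\right) = 27678 - \left(-6336 + 72 \cdot 53\right) = 27678 - \left(-6336 + 3816\right) = 27678 - -2520 = 27678 + 2520 = 30198$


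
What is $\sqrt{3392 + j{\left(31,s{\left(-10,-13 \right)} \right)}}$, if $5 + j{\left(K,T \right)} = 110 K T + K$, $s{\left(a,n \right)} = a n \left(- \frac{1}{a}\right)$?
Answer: $2 \sqrt{11937} \approx 218.51$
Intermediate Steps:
$s{\left(a,n \right)} = - n$
$j{\left(K,T \right)} = -5 + K + 110 K T$ ($j{\left(K,T \right)} = -5 + \left(110 K T + K\right) = -5 + \left(K + 110 K T\right) = -5 + K + 110 K T$)
$\sqrt{3392 + j{\left(31,s{\left(-10,-13 \right)} \right)}} = \sqrt{3392 + \left(-5 + 31 + 110 \cdot 31 \left(\left(-1\right) \left(-13\right)\right)\right)} = \sqrt{3392 + \left(-5 + 31 + 110 \cdot 31 \cdot 13\right)} = \sqrt{3392 + \left(-5 + 31 + 44330\right)} = \sqrt{3392 + 44356} = \sqrt{47748} = 2 \sqrt{11937}$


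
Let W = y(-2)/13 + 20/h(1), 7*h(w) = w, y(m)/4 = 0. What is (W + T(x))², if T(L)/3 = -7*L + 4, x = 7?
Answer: 25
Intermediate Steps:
y(m) = 0 (y(m) = 4*0 = 0)
h(w) = w/7
T(L) = 12 - 21*L (T(L) = 3*(-7*L + 4) = 3*(4 - 7*L) = 12 - 21*L)
W = 140 (W = 0/13 + 20/(((⅐)*1)) = 0*(1/13) + 20/(⅐) = 0 + 20*7 = 0 + 140 = 140)
(W + T(x))² = (140 + (12 - 21*7))² = (140 + (12 - 147))² = (140 - 135)² = 5² = 25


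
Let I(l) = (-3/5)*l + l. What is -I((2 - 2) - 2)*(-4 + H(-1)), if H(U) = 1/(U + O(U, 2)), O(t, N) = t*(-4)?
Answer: -44/15 ≈ -2.9333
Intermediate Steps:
I(l) = 2*l/5 (I(l) = (-3*⅕)*l + l = -3*l/5 + l = 2*l/5)
O(t, N) = -4*t
H(U) = -1/(3*U) (H(U) = 1/(U - 4*U) = 1/(-3*U) = -1/(3*U))
-I((2 - 2) - 2)*(-4 + H(-1)) = -2*((2 - 2) - 2)/5*(-4 - ⅓/(-1)) = -2*(0 - 2)/5*(-4 - ⅓*(-1)) = -(⅖)*(-2)*(-4 + ⅓) = -(-4)*(-11)/(5*3) = -1*44/15 = -44/15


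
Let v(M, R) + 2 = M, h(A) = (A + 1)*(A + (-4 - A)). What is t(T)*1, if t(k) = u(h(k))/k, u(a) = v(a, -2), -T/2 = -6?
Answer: -9/2 ≈ -4.5000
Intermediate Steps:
T = 12 (T = -2*(-6) = 12)
h(A) = -4 - 4*A (h(A) = (1 + A)*(-4) = -4 - 4*A)
v(M, R) = -2 + M
u(a) = -2 + a
t(k) = (-6 - 4*k)/k (t(k) = (-2 + (-4 - 4*k))/k = (-6 - 4*k)/k)
t(T)*1 = (-4 - 6/12)*1 = (-4 - 6*1/12)*1 = (-4 - ½)*1 = -9/2*1 = -9/2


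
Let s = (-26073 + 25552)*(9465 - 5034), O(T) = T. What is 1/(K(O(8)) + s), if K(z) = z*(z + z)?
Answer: -1/2308423 ≈ -4.3320e-7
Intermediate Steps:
s = -2308551 (s = -521*4431 = -2308551)
K(z) = 2*z² (K(z) = z*(2*z) = 2*z²)
1/(K(O(8)) + s) = 1/(2*8² - 2308551) = 1/(2*64 - 2308551) = 1/(128 - 2308551) = 1/(-2308423) = -1/2308423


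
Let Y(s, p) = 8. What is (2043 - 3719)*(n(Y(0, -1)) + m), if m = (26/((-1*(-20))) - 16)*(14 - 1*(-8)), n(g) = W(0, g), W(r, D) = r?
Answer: 2710092/5 ≈ 5.4202e+5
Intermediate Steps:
n(g) = 0
m = -1617/5 (m = (26/20 - 16)*(14 + 8) = (26*(1/20) - 16)*22 = (13/10 - 16)*22 = -147/10*22 = -1617/5 ≈ -323.40)
(2043 - 3719)*(n(Y(0, -1)) + m) = (2043 - 3719)*(0 - 1617/5) = -1676*(-1617/5) = 2710092/5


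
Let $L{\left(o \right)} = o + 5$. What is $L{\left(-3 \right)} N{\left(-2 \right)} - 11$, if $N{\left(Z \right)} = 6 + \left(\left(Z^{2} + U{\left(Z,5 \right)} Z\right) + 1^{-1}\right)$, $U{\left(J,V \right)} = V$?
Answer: $-9$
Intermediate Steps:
$L{\left(o \right)} = 5 + o$
$N{\left(Z \right)} = 7 + Z^{2} + 5 Z$ ($N{\left(Z \right)} = 6 + \left(\left(Z^{2} + 5 Z\right) + 1^{-1}\right) = 6 + \left(\left(Z^{2} + 5 Z\right) + 1\right) = 6 + \left(1 + Z^{2} + 5 Z\right) = 7 + Z^{2} + 5 Z$)
$L{\left(-3 \right)} N{\left(-2 \right)} - 11 = \left(5 - 3\right) \left(7 + \left(-2\right)^{2} + 5 \left(-2\right)\right) - 11 = 2 \left(7 + 4 - 10\right) - 11 = 2 \cdot 1 - 11 = 2 - 11 = -9$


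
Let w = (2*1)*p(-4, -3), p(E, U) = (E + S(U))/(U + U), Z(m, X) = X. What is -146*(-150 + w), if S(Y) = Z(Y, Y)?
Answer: 64678/3 ≈ 21559.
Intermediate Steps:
S(Y) = Y
p(E, U) = (E + U)/(2*U) (p(E, U) = (E + U)/(U + U) = (E + U)/((2*U)) = (E + U)*(1/(2*U)) = (E + U)/(2*U))
w = 7/3 (w = (2*1)*((½)*(-4 - 3)/(-3)) = 2*((½)*(-⅓)*(-7)) = 2*(7/6) = 7/3 ≈ 2.3333)
-146*(-150 + w) = -146*(-150 + 7/3) = -146*(-443/3) = 64678/3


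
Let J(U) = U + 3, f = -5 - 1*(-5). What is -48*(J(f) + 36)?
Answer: -1872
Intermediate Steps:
f = 0 (f = -5 + 5 = 0)
J(U) = 3 + U
-48*(J(f) + 36) = -48*((3 + 0) + 36) = -48*(3 + 36) = -48*39 = -1872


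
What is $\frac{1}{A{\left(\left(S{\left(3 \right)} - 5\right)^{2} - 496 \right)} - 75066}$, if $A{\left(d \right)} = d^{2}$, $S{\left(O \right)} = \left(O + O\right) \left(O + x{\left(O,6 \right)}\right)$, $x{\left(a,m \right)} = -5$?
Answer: $- \frac{1}{32217} \approx -3.104 \cdot 10^{-5}$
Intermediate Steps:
$S{\left(O \right)} = 2 O \left(-5 + O\right)$ ($S{\left(O \right)} = \left(O + O\right) \left(O - 5\right) = 2 O \left(-5 + O\right)$)
$\frac{1}{A{\left(\left(S{\left(3 \right)} - 5\right)^{2} - 496 \right)} - 75066} = \frac{1}{\left(\left(2 \cdot 3 \left(-5 + 3\right) - 5\right)^{2} - 496\right)^{2} - 75066} = \frac{1}{\left(\left(2 \cdot 3 \left(-2\right) - 5\right)^{2} - 496\right)^{2} - 75066} = \frac{1}{\left(\left(-12 - 5\right)^{2} - 496\right)^{2} - 75066} = \frac{1}{\left(\left(-17\right)^{2} - 496\right)^{2} - 75066} = \frac{1}{\left(289 - 496\right)^{2} - 75066} = \frac{1}{\left(-207\right)^{2} - 75066} = \frac{1}{42849 - 75066} = \frac{1}{-32217} = - \frac{1}{32217}$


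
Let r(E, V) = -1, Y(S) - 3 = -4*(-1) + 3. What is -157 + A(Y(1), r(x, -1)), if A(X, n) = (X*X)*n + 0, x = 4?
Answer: -257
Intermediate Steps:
Y(S) = 10 (Y(S) = 3 + (-4*(-1) + 3) = 3 + (4 + 3) = 3 + 7 = 10)
A(X, n) = n*X² (A(X, n) = X²*n + 0 = n*X² + 0 = n*X²)
-157 + A(Y(1), r(x, -1)) = -157 - 1*10² = -157 - 1*100 = -157 - 100 = -257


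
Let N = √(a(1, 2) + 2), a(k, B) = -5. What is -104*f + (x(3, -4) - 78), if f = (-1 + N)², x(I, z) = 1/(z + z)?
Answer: 1039/8 + 208*I*√3 ≈ 129.88 + 360.27*I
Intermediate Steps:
x(I, z) = 1/(2*z)
N = I*√3 (N = √(-5 + 2) = √(-3) = I*√3 ≈ 1.732*I)
f = (-1 + I*√3)² ≈ -2.0 - 3.4641*I
-104*f + (x(3, -4) - 78) = -104*(1 - I*√3)² + ((½)/(-4) - 78) = -104*(1 - I*√3)² + ((½)*(-¼) - 78) = -104*(1 - I*√3)² + (-⅛ - 78) = -104*(1 - I*√3)² - 625/8 = -625/8 - 104*(1 - I*√3)²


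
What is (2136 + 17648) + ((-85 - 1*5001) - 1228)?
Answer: 13470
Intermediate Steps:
(2136 + 17648) + ((-85 - 1*5001) - 1228) = 19784 + ((-85 - 5001) - 1228) = 19784 + (-5086 - 1228) = 19784 - 6314 = 13470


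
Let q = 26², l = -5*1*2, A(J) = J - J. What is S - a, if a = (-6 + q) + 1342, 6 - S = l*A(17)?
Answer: -2006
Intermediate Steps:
A(J) = 0
l = -10 (l = -5*2 = -10)
q = 676
S = 6 (S = 6 - (-10)*0 = 6 - 1*0 = 6 + 0 = 6)
a = 2012 (a = (-6 + 676) + 1342 = 670 + 1342 = 2012)
S - a = 6 - 1*2012 = 6 - 2012 = -2006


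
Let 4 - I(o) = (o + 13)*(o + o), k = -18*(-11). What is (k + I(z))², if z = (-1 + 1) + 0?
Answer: 40804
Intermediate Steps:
z = 0 (z = 0 + 0 = 0)
k = 198
I(o) = 4 - 2*o*(13 + o) (I(o) = 4 - (o + 13)*(o + o) = 4 - (13 + o)*2*o = 4 - 2*o*(13 + o))
(k + I(z))² = (198 + (4 - 26*0 - 2*0²))² = (198 + (4 + 0 - 2*0))² = (198 + (4 + 0 + 0))² = (198 + 4)² = 202² = 40804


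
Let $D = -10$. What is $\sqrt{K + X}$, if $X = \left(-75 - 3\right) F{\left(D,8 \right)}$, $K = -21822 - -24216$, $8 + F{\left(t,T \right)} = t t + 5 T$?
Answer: $3 i \sqrt{878} \approx 88.893 i$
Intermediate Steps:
$F{\left(t,T \right)} = -8 + t^{2} + 5 T$ ($F{\left(t,T \right)} = -8 + \left(t t + 5 T\right) = -8 + \left(t^{2} + 5 T\right) = -8 + t^{2} + 5 T$)
$K = 2394$ ($K = -21822 + 24216 = 2394$)
$X = -10296$ ($X = \left(-75 - 3\right) \left(-8 + \left(-10\right)^{2} + 5 \cdot 8\right) = - 78 \left(-8 + 100 + 40\right) = \left(-78\right) 132 = -10296$)
$\sqrt{K + X} = \sqrt{2394 - 10296} = \sqrt{-7902} = 3 i \sqrt{878}$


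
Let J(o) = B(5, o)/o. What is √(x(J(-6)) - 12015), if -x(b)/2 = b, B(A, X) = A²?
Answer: 2*I*√27015/3 ≈ 109.57*I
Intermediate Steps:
J(o) = 25/o (J(o) = 5²/o = 25/o)
x(b) = -2*b
√(x(J(-6)) - 12015) = √(-50/(-6) - 12015) = √(-50*(-1)/6 - 12015) = √(-2*(-25/6) - 12015) = √(25/3 - 12015) = √(-36020/3) = 2*I*√27015/3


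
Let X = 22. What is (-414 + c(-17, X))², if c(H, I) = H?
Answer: 185761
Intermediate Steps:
(-414 + c(-17, X))² = (-414 - 17)² = (-431)² = 185761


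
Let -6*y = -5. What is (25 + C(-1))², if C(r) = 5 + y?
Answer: 34225/36 ≈ 950.69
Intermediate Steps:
y = ⅚ (y = -⅙*(-5) = ⅚ ≈ 0.83333)
C(r) = 35/6 (C(r) = 5 + ⅚ = 35/6)
(25 + C(-1))² = (25 + 35/6)² = (185/6)² = 34225/36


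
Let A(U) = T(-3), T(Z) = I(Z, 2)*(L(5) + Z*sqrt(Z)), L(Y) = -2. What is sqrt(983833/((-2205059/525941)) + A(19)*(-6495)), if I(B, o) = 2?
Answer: sqrt(-1014659396157827947 + 189483253989954570*I*sqrt(3))/2205059 ≈ 72.954 + 462.6*I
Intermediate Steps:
T(Z) = -4 + 2*Z**(3/2) (T(Z) = 2*(-2 + Z*sqrt(Z)) = 2*(-2 + Z**(3/2)) = -4 + 2*Z**(3/2))
A(U) = -4 - 6*I*sqrt(3) (A(U) = -4 + 2*(-3)**(3/2) = -4 + 2*(-3*I*sqrt(3)) = -4 - 6*I*sqrt(3))
sqrt(983833/((-2205059/525941)) + A(19)*(-6495)) = sqrt(983833/((-2205059/525941)) + (-4 - 6*I*sqrt(3))*(-6495)) = sqrt(983833/((-2205059*1/525941)) + (25980 + 38970*I*sqrt(3))) = sqrt(983833/(-2205059/525941) + (25980 + 38970*I*sqrt(3))) = sqrt(983833*(-525941/2205059) + (25980 + 38970*I*sqrt(3))) = sqrt(-517438111853/2205059 + (25980 + 38970*I*sqrt(3))) = sqrt(-460150679033/2205059 + 38970*I*sqrt(3))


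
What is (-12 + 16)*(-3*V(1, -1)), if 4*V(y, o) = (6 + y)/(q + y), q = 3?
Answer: -21/4 ≈ -5.2500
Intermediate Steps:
V(y, o) = (6 + y)/(4*(3 + y)) (V(y, o) = ((6 + y)/(3 + y))/4 = (6 + y)/(4*(3 + y)))
(-12 + 16)*(-3*V(1, -1)) = (-12 + 16)*(-3*(6 + 1)/(4*(3 + 1))) = 4*(-3*7/(4*4)) = 4*(-3*7/16) = 4*(-21/16) = -21/4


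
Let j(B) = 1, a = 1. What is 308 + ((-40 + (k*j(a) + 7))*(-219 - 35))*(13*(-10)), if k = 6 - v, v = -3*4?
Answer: -494992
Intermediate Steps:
v = -12
k = 18 (k = 6 - 1*(-12) = 6 + 12 = 18)
308 + ((-40 + (k*j(a) + 7))*(-219 - 35))*(13*(-10)) = 308 + ((-40 + (18*1 + 7))*(-219 - 35))*(13*(-10)) = 308 + ((-40 + (18 + 7))*(-254))*(-130) = 308 + ((-40 + 25)*(-254))*(-130) = 308 - 15*(-254)*(-130) = 308 + 3810*(-130) = 308 - 495300 = -494992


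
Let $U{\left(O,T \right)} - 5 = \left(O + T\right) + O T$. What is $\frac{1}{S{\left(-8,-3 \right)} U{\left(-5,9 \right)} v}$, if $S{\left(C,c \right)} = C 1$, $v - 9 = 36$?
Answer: $\frac{1}{12960} \approx 7.7161 \cdot 10^{-5}$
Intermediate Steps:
$v = 45$ ($v = 9 + 36 = 45$)
$U{\left(O,T \right)} = 5 + O + T + O T$ ($U{\left(O,T \right)} = 5 + \left(\left(O + T\right) + O T\right) = 5 + \left(O + T + O T\right) = 5 + O + T + O T$)
$S{\left(C,c \right)} = C$
$\frac{1}{S{\left(-8,-3 \right)} U{\left(-5,9 \right)} v} = \frac{1}{- 8 \left(5 - 5 + 9 - 45\right) 45} = \frac{1}{\left(-8\right) \left(-36\right) 45} = \frac{1}{288 \cdot 45} = \frac{1}{12960}$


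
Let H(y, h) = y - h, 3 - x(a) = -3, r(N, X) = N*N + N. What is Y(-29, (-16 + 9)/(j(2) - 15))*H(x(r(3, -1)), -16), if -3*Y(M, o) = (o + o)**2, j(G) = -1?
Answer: -539/96 ≈ -5.6146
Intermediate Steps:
r(N, X) = N + N**2 (r(N, X) = N**2 + N = N + N**2)
x(a) = 6 (x(a) = 3 - 1*(-3) = 3 + 3 = 6)
Y(M, o) = -4*o**2/3 (Y(M, o) = -(o + o)**2/3 = -4*o**2/3)
Y(-29, (-16 + 9)/(j(2) - 15))*H(x(r(3, -1)), -16) = (-4*(-16 + 9)**2/(-1 - 15)**2/3)*(6 - 1*(-16)) = (-4*(-7/(-16))**2/3)*(6 + 16) = -4*(-7*(-1/16))**2/3*22 = -4*(7/16)**2/3*22 = -4/3*49/256*22 = -49/192*22 = -539/96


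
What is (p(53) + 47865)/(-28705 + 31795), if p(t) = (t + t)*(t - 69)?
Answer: 46169/3090 ≈ 14.941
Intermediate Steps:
p(t) = 2*t*(-69 + t) (p(t) = (2*t)*(-69 + t) = 2*t*(-69 + t))
(p(53) + 47865)/(-28705 + 31795) = (2*53*(-69 + 53) + 47865)/(-28705 + 31795) = (2*53*(-16) + 47865)/3090 = (-1696 + 47865)*(1/3090) = 46169*(1/3090) = 46169/3090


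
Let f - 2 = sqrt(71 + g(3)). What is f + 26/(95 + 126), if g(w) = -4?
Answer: 36/17 + sqrt(67) ≈ 10.303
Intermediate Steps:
f = 2 + sqrt(67) (f = 2 + sqrt(71 - 4) = 2 + sqrt(67) ≈ 10.185)
f + 26/(95 + 126) = (2 + sqrt(67)) + 26/(95 + 126) = (2 + sqrt(67)) + 26/221 = (2 + sqrt(67)) + 26*(1/221) = (2 + sqrt(67)) + 2/17 = 36/17 + sqrt(67)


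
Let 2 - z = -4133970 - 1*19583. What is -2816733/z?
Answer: -2816733/4153555 ≈ -0.67815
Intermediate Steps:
z = 4153555 (z = 2 - (-4133970 - 1*19583) = 2 - (-4133970 - 19583) = 2 - 1*(-4153553) = 2 + 4153553 = 4153555)
-2816733/z = -2816733/4153555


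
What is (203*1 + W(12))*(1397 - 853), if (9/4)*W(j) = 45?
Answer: 121312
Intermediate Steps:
W(j) = 20 (W(j) = (4/9)*45 = 20)
(203*1 + W(12))*(1397 - 853) = (203*1 + 20)*(1397 - 853) = (203 + 20)*544 = 223*544 = 121312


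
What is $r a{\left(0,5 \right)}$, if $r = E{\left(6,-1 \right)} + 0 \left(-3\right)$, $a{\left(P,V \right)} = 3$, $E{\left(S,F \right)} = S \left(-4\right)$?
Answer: $-72$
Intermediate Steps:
$E{\left(S,F \right)} = - 4 S$
$r = -24$ ($r = \left(-4\right) 6 + 0 \left(-3\right) = -24 + 0 = -24$)
$r a{\left(0,5 \right)} = \left(-24\right) 3 = -72$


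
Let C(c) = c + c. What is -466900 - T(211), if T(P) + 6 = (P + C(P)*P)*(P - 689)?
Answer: 42196040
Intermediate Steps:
C(c) = 2*c
T(P) = -6 + (-689 + P)*(P + 2*P**2) (T(P) = -6 + (P + (2*P)*P)*(P - 689) = -6 + (P + 2*P**2)*(-689 + P) = -6 + (-689 + P)*(P + 2*P**2))
-466900 - T(211) = -466900 - (-6 - 1377*211**2 - 689*211 + 2*211**3) = -466900 - (-6 - 1377*44521 - 145379 + 2*9393931) = -466900 - (-6 - 61305417 - 145379 + 18787862) = -466900 - 1*(-42662940) = -466900 + 42662940 = 42196040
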